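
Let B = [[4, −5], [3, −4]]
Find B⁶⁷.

B² = I (check: tr B = 0 and det B = −1), so B⁶⁷ = B since 67 is odd.

[[4, −5], [3, −4]]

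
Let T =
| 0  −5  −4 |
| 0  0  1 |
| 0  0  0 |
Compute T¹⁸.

T is strictly triangular, hence nilpotent: T³ = 0, so T¹⁸ = 0.

[[0, 0, 0], [0, 0, 0], [0, 0, 0]]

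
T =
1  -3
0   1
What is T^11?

T = I + N where N = [[0, -3], [0, 0]] is strictly upper-triangular, so N^2 = 0.
(I + N)^11 = I + 11·N = [[1, -33], [0, 1]].

[[1, -33], [0, 1]]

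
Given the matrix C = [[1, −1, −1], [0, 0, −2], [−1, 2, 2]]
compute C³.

C² = [[2, −3, −1], [2, −4, −4], [−3, 5, 1]]
C³ = [[3, −4, 2], [6, −10, −2], [−4, 5, −5]]

[[3, −4, 2], [6, −10, −2], [−4, 5, −5]]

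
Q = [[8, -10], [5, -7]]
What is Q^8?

tr Q = 1 and det Q = -6, so the characteristic polynomial is λ² − (1)λ + (-6) with roots -2 and 3.
Eigenvectors give P = [[-1, 2], [-1, 1]] with P⁻¹ = [[1, -2], [1, -1]], and Q = P·diag(-2, 3)·P⁻¹.
Then Q^8 = P·diag(256, 6561)·P⁻¹ = [[-256, 13122], [-256, 6561]] · [[1, -2], [1, -1]] = [[12866, -12610], [6305, -6049]].

[[12866, -12610], [6305, -6049]]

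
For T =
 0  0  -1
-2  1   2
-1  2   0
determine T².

[[1, -2, 0], [-4, 5, 4], [-4, 2, 5]]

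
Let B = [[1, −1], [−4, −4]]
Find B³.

[[−7, −17], [−68, −92]]

B² = [[5, 3], [12, 20]]
B³ = [[−7, −17], [−68, −92]]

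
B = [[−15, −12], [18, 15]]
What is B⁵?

[[−1215, −972], [1458, 1215]]

tr B = 0 and det B = −9, so the characteristic polynomial is λ² − (0)λ + (−9) with roots 3 and −3.
Eigenvectors give P = [[−2, −1], [3, 1]] with P⁻¹ = [[1, 1], [−3, −2]], and B = P·diag(3, −3)·P⁻¹.
Then B⁵ = P·diag(243, −243)·P⁻¹ = [[−486, 243], [729, −243]] · [[1, 1], [−3, −2]] = [[−1215, −972], [1458, 1215]].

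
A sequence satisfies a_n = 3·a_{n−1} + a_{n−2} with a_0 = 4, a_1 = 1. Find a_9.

28678

With companion matrix C = [[3, 1], [1, 0]], [a_n, a_{n−1}]ᵀ = C·[a_{n−1}, a_{n−2}]ᵀ, so [a_9, a_8]ᵀ = C^8·[a_1, a_0]ᵀ.
C^8 = [[12970, 3927], [3927, 1189]], giving [a_9, a_8]ᵀ = [[28678], [8683]].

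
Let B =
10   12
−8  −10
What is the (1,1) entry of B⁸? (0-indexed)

256

tr B = 0 and det B = −4, so the characteristic polynomial is λ² − (0)λ + (−4) with roots 2 and −2.
Eigenvectors give P = [[3, −1], [−2, 1]] with P⁻¹ = [[1, 1], [2, 3]], and B = P·diag(2, −2)·P⁻¹.
Then B⁸ = P·diag(256, 256)·P⁻¹ = [[768, −256], [−512, 256]] · [[1, 1], [2, 3]] = [[256, 0], [0, 256]].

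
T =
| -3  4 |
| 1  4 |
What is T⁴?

T² = [[13, 4], [1, 20]]
T³ = [[-35, 68], [17, 84]]
T⁴ = [[173, 132], [33, 404]]

[[173, 132], [33, 404]]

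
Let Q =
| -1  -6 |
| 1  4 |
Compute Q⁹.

tr Q = 3 and det Q = 2, so the characteristic polynomial is λ² − (3)λ + (2) with roots 1 and 2.
Eigenvectors give P = [[3, 2], [-1, -1]] with P⁻¹ = [[1, 2], [-1, -3]], and Q = P·diag(1, 2)·P⁻¹.
Then Q⁹ = P·diag(1, 512)·P⁻¹ = [[3, 1024], [-1, -512]] · [[1, 2], [-1, -3]] = [[-1021, -3066], [511, 1534]].

[[-1021, -3066], [511, 1534]]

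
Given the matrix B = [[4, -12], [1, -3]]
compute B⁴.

B² = B (a projection; rank 1, trace 1), so B⁴ = B.

[[4, -12], [1, -3]]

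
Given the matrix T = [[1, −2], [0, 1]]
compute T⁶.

[[1, −12], [0, 1]]

T = I + N where N = [[0, −2], [0, 0]] is strictly upper-triangular, so N² = 0.
(I + N)⁶ = I + 6·N = [[1, −12], [0, 1]].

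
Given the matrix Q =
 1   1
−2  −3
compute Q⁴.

Q² = [[−1, −2], [4, 7]]
Q³ = [[3, 5], [−10, −17]]
Q⁴ = [[−7, −12], [24, 41]]

[[−7, −12], [24, 41]]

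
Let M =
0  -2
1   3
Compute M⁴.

[[-14, -30], [15, 31]]

tr M = 3 and det M = 2, so the characteristic polynomial is λ² − (3)λ + (2) with roots 1 and 2.
Eigenvectors give P = [[2, 1], [-1, -1]] with P⁻¹ = [[1, 1], [-1, -2]], and M = P·diag(1, 2)·P⁻¹.
Then M⁴ = P·diag(1, 16)·P⁻¹ = [[2, 16], [-1, -16]] · [[1, 1], [-1, -2]] = [[-14, -30], [15, 31]].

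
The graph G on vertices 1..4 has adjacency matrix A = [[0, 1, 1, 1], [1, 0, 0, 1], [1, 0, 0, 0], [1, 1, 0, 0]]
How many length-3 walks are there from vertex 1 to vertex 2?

The number of length-3 walks from vertex 1 to vertex 2 is entry (1,2) of A^3, where A is the adjacency matrix.
A^2 = [[3, 1, 0, 1], [1, 2, 1, 1], [0, 1, 1, 1], [1, 1, 1, 2]]
A^3 = [[2, 4, 3, 4], [4, 2, 1, 3], [3, 1, 0, 1], [4, 3, 1, 2]]

4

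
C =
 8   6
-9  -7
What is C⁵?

[[98, 66], [-99, -67]]

tr C = 1 and det C = -2, so the characteristic polynomial is λ² − (1)λ + (-2) with roots 2 and -1.
Eigenvectors give P = [[1, 2], [-1, -3]] with P⁻¹ = [[3, 2], [-1, -1]], and C = P·diag(2, -1)·P⁻¹.
Then C⁵ = P·diag(32, -1)·P⁻¹ = [[32, -2], [-32, 3]] · [[3, 2], [-1, -1]] = [[98, 66], [-99, -67]].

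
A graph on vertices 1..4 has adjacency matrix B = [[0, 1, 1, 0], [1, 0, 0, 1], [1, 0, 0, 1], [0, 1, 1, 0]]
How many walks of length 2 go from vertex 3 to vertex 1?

0

The number of length-2 walks from vertex 3 to vertex 1 is entry (3,1) of B², where B is the adjacency matrix.
B² = [[2, 0, 0, 2], [0, 2, 2, 0], [0, 2, 2, 0], [2, 0, 0, 2]]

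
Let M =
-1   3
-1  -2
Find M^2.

[[-2, -9], [3, 1]]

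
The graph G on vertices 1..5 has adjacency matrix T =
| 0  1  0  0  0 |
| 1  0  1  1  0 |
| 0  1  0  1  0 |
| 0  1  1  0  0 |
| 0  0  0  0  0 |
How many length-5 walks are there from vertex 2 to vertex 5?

0

The number of length-5 walks from vertex 2 to vertex 5 is entry (2,5) of T⁵, where T is the adjacency matrix.
T² = [[1, 0, 1, 1, 0], [0, 3, 1, 1, 0], [1, 1, 2, 1, 0], [1, 1, 1, 2, 0], [0, 0, 0, 0, 0]]
T³ = [[0, 3, 1, 1, 0], [3, 2, 4, 4, 0], [1, 4, 2, 3, 0], [1, 4, 3, 2, 0], [0, 0, 0, 0, 0]]
T⁴ = [[3, 2, 4, 4, 0], [2, 11, 6, 6, 0], [4, 6, 7, 6, 0], [4, 6, 6, 7, 0], [0, 0, 0, 0, 0]]
T⁵ = [[2, 11, 6, 6, 0], [11, 14, 17, 17, 0], [6, 17, 12, 13, 0], [6, 17, 13, 12, 0], [0, 0, 0, 0, 0]]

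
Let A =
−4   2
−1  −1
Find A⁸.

tr A = −5 and det A = 6, so the characteristic polynomial is λ² − (−5)λ + (6) with roots −3 and −2.
Eigenvectors give P = [[2, 1], [1, 1]] with P⁻¹ = [[1, −1], [−1, 2]], and A = P·diag(−3, −2)·P⁻¹.
Then A⁸ = P·diag(6561, 256)·P⁻¹ = [[13122, 256], [6561, 256]] · [[1, −1], [−1, 2]] = [[12866, −12610], [6305, −6049]].

[[12866, −12610], [6305, −6049]]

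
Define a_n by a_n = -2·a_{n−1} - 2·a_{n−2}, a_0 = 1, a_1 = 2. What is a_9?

32

With companion matrix Q = [[-2, -2], [1, 0]], [a_n, a_{n−1}]ᵀ = Q·[a_{n−1}, a_{n−2}]ᵀ, so [a_9, a_8]ᵀ = Q⁸·[a_1, a_0]ᵀ.
Q⁸ = [[16, 0], [0, 16]], giving [a_9, a_8]ᵀ = [[32], [16]].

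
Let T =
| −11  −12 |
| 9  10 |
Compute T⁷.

tr T = −1 and det T = −2, so the characteristic polynomial is λ² − (−1)λ + (−2) with roots −2 and 1.
Eigenvectors give P = [[4, 1], [−3, −1]] with P⁻¹ = [[1, 1], [−3, −4]], and T = P·diag(−2, 1)·P⁻¹.
Then T⁷ = P·diag(−128, 1)·P⁻¹ = [[−512, 1], [384, −1]] · [[1, 1], [−3, −4]] = [[−515, −516], [387, 388]].

[[−515, −516], [387, 388]]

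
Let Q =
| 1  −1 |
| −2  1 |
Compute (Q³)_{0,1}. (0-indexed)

Q² = [[3, −2], [−4, 3]]
Q³ = [[7, −5], [−10, 7]]

−5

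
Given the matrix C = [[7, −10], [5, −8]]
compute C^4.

tr C = −1 and det C = −6, so the characteristic polynomial is λ² − (−1)λ + (−6) with roots −3 and 2.
Eigenvectors give P = [[1, −2], [1, −1]] with P⁻¹ = [[−1, 2], [−1, 1]], and C = P·diag(−3, 2)·P⁻¹.
Then C^4 = P·diag(81, 16)·P⁻¹ = [[81, −32], [81, −16]] · [[−1, 2], [−1, 1]] = [[−49, 130], [−65, 146]].

[[−49, 130], [−65, 146]]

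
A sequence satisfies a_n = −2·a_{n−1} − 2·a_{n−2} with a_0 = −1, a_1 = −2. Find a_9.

With companion matrix C = [[−2, −2], [1, 0]], [a_n, a_{n−1}]ᵀ = C·[a_{n−1}, a_{n−2}]ᵀ, so [a_9, a_8]ᵀ = C⁸·[a_1, a_0]ᵀ.
C⁸ = [[16, 0], [0, 16]], giving [a_9, a_8]ᵀ = [[−32], [−16]].

−32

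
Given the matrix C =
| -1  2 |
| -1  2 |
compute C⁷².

C² = C (a projection; rank 1, trace 1), so C⁷² = C.

[[-1, 2], [-1, 2]]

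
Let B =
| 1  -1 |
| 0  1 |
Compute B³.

[[1, -3], [0, 1]]

B = I + N where N = [[0, -1], [0, 0]] is strictly upper-triangular, so N² = 0.
(I + N)³ = I + 3·N = [[1, -3], [0, 1]].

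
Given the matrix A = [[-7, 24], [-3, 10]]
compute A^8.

[[-2039, 6120], [-765, 2296]]

tr A = 3 and det A = 2, so the characteristic polynomial is λ² − (3)λ + (2) with roots 1 and 2.
Eigenvectors give P = [[3, -8], [1, -3]] with P⁻¹ = [[3, -8], [1, -3]], and A = P·diag(1, 2)·P⁻¹.
Then A^8 = P·diag(1, 256)·P⁻¹ = [[3, -2048], [1, -768]] · [[3, -8], [1, -3]] = [[-2039, 6120], [-765, 2296]].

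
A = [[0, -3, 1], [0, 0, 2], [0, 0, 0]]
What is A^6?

[[0, 0, 0], [0, 0, 0], [0, 0, 0]]

A is strictly triangular, hence nilpotent: A^3 = 0, so A^6 = 0.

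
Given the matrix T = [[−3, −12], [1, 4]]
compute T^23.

T² = T (a projection; rank 1, trace 1), so T^23 = T.

[[−3, −12], [1, 4]]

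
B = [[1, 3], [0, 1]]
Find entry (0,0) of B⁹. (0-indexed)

B = I + N where N = [[0, 3], [0, 0]] is strictly upper-triangular, so N² = 0.
(I + N)⁹ = I + 9·N = [[1, 27], [0, 1]].

1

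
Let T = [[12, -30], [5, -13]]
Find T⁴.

tr T = -1 and det T = -6, so the characteristic polynomial is λ² − (-1)λ + (-6) with roots -3 and 2.
Eigenvectors give P = [[-2, 3], [-1, 1]] with P⁻¹ = [[1, -3], [1, -2]], and T = P·diag(-3, 2)·P⁻¹.
Then T⁴ = P·diag(81, 16)·P⁻¹ = [[-162, 48], [-81, 16]] · [[1, -3], [1, -2]] = [[-114, 390], [-65, 211]].

[[-114, 390], [-65, 211]]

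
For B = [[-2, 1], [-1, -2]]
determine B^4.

B^2 = [[3, -4], [4, 3]]
B^3 = [[-2, 11], [-11, -2]]
B^4 = [[-7, -24], [24, -7]]

[[-7, -24], [24, -7]]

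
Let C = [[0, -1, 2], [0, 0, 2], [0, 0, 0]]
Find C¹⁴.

[[0, 0, 0], [0, 0, 0], [0, 0, 0]]

C is strictly triangular, hence nilpotent: C³ = 0, so C¹⁴ = 0.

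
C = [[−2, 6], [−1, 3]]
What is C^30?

[[−2, 6], [−1, 3]]

C² = C (a projection; rank 1, trace 1), so C^30 = C.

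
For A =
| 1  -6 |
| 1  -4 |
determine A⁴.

[[-29, 90], [-15, 46]]

tr A = -3 and det A = 2, so the characteristic polynomial is λ² − (-3)λ + (2) with roots -1 and -2.
Eigenvectors give P = [[-3, 2], [-1, 1]] with P⁻¹ = [[-1, 2], [-1, 3]], and A = P·diag(-1, -2)·P⁻¹.
Then A⁴ = P·diag(1, 16)·P⁻¹ = [[-3, 32], [-1, 16]] · [[-1, 2], [-1, 3]] = [[-29, 90], [-15, 46]].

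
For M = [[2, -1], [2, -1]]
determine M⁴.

[[2, -1], [2, -1]]

M² = M (a projection; rank 1, trace 1), so M⁴ = M.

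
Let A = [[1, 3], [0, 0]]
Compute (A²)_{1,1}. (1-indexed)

1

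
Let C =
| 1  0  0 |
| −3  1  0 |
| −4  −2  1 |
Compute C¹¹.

C = I + N where N = [[0, 0, 0], [−3, 0, 0], [−4, −2, 0]] is strictly lower-triangular, so N³ = 0.
(I + N)¹¹ = I + 11·N + 55·N² = [[1, 0, 0], [−33, 1, 0], [286, −22, 1]].

[[1, 0, 0], [−33, 1, 0], [286, −22, 1]]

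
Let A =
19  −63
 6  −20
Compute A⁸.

tr A = −1 and det A = −2, so the characteristic polynomial is λ² − (−1)λ + (−2) with roots 1 and −2.
Eigenvectors give P = [[7, 3], [2, 1]] with P⁻¹ = [[1, −3], [−2, 7]], and A = P·diag(1, −2)·P⁻¹.
Then A⁸ = P·diag(1, 256)·P⁻¹ = [[7, 768], [2, 256]] · [[1, −3], [−2, 7]] = [[−1529, 5355], [−510, 1786]].

[[−1529, 5355], [−510, 1786]]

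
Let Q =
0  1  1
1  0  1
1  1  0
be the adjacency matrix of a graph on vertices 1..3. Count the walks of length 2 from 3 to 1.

1

The number of length-2 walks from vertex 3 to vertex 1 is entry (3,1) of Q^2, where Q is the adjacency matrix.
Q^2 = [[2, 1, 1], [1, 2, 1], [1, 1, 2]]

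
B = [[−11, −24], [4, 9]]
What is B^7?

tr B = −2 and det B = −3, so the characteristic polynomial is λ² − (−2)λ + (−3) with roots −3 and 1.
Eigenvectors give P = [[3, −2], [−1, 1]] with P⁻¹ = [[1, 2], [1, 3]], and B = P·diag(−3, 1)·P⁻¹.
Then B^7 = P·diag(−2187, 1)·P⁻¹ = [[−6561, −2], [2187, 1]] · [[1, 2], [1, 3]] = [[−6563, −13128], [2188, 4377]].

[[−6563, −13128], [2188, 4377]]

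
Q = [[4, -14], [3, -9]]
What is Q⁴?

tr Q = -5 and det Q = 6, so the characteristic polynomial is λ² − (-5)λ + (6) with roots -3 and -2.
Eigenvectors give P = [[2, 7], [1, 3]] with P⁻¹ = [[-3, 7], [1, -2]], and Q = P·diag(-3, -2)·P⁻¹.
Then Q⁴ = P·diag(81, 16)·P⁻¹ = [[162, 112], [81, 48]] · [[-3, 7], [1, -2]] = [[-374, 910], [-195, 471]].

[[-374, 910], [-195, 471]]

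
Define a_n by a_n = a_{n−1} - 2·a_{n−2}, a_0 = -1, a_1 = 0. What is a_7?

10

With companion matrix Q = [[1, -2], [1, 0]], [a_n, a_{n−1}]ᵀ = Q·[a_{n−1}, a_{n−2}]ᵀ, so [a_7, a_6]ᵀ = Q⁶·[a_1, a_0]ᵀ.
Q⁶ = [[7, -10], [5, 2]], giving [a_7, a_6]ᵀ = [[10], [-2]].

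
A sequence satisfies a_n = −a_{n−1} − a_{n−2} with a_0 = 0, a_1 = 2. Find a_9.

0

With companion matrix B = [[−1, −1], [1, 0]], [a_n, a_{n−1}]ᵀ = B·[a_{n−1}, a_{n−2}]ᵀ, so [a_9, a_8]ᵀ = B^8·[a_1, a_0]ᵀ.
B^8 = [[0, 1], [−1, −1]], giving [a_9, a_8]ᵀ = [[0], [−2]].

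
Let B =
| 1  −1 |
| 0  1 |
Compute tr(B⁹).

2

B = I + N where N = [[0, −1], [0, 0]] is strictly upper-triangular, so N² = 0.
(I + N)⁹ = I + 9·N = [[1, −9], [0, 1]].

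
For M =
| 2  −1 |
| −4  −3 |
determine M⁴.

M² = [[8, 1], [4, 13]]
M³ = [[12, −11], [−44, −43]]
M⁴ = [[68, 21], [84, 173]]

[[68, 21], [84, 173]]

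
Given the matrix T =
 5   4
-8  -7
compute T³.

tr T = -2 and det T = -3, so the characteristic polynomial is λ² − (-2)λ + (-3) with roots -3 and 1.
Eigenvectors give P = [[-1, -1], [2, 1]] with P⁻¹ = [[1, 1], [-2, -1]], and T = P·diag(-3, 1)·P⁻¹.
Then T³ = P·diag(-27, 1)·P⁻¹ = [[27, -1], [-54, 1]] · [[1, 1], [-2, -1]] = [[29, 28], [-56, -55]].

[[29, 28], [-56, -55]]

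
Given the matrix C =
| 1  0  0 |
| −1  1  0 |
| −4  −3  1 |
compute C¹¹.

[[1, 0, 0], [−11, 1, 0], [121, −33, 1]]

C = I + N where N = [[0, 0, 0], [−1, 0, 0], [−4, −3, 0]] is strictly lower-triangular, so N³ = 0.
(I + N)¹¹ = I + 11·N + 55·N² = [[1, 0, 0], [−11, 1, 0], [121, −33, 1]].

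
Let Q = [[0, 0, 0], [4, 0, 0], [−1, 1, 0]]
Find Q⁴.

[[0, 0, 0], [0, 0, 0], [0, 0, 0]]

Q is strictly triangular, hence nilpotent: Q³ = 0, so Q⁴ = 0.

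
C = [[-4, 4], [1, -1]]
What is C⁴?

[[500, -500], [-125, 125]]

C² = [[20, -20], [-5, 5]]
C³ = [[-100, 100], [25, -25]]
C⁴ = [[500, -500], [-125, 125]]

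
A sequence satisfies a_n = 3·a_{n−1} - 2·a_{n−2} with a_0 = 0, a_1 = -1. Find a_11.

With companion matrix T = [[3, -2], [1, 0]], [a_n, a_{n−1}]ᵀ = T·[a_{n−1}, a_{n−2}]ᵀ, so [a_11, a_10]ᵀ = T¹⁰·[a_1, a_0]ᵀ.
T¹⁰ = [[2047, -2046], [1023, -1022]], giving [a_11, a_10]ᵀ = [[-2047], [-1023]].

-2047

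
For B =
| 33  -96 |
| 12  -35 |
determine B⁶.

tr B = -2 and det B = -3, so the characteristic polynomial is λ² − (-2)λ + (-3) with roots 1 and -3.
Eigenvectors give P = [[3, 8], [1, 3]] with P⁻¹ = [[3, -8], [-1, 3]], and B = P·diag(1, -3)·P⁻¹.
Then B⁶ = P·diag(1, 729)·P⁻¹ = [[3, 5832], [1, 2187]] · [[3, -8], [-1, 3]] = [[-5823, 17472], [-2184, 6553]].

[[-5823, 17472], [-2184, 6553]]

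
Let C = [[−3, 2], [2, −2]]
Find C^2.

[[13, −10], [−10, 8]]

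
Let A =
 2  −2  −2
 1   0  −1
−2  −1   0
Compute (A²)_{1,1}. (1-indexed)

6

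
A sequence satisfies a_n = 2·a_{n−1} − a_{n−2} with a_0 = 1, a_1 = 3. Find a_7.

With companion matrix B = [[2, −1], [1, 0]], [a_n, a_{n−1}]ᵀ = B·[a_{n−1}, a_{n−2}]ᵀ, so [a_7, a_6]ᵀ = B⁶·[a_1, a_0]ᵀ.
B⁶ = [[7, −6], [6, −5]], giving [a_7, a_6]ᵀ = [[15], [13]].

15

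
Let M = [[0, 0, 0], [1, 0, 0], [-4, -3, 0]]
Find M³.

[[0, 0, 0], [0, 0, 0], [0, 0, 0]]

M is strictly triangular, hence nilpotent: M³ = 0, so M³ = 0.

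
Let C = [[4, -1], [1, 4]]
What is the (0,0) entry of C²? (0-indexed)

15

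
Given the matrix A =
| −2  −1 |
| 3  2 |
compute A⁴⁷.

A² = I (check: tr A = 0 and det A = −1), so A⁴⁷ = A since 47 is odd.

[[−2, −1], [3, 2]]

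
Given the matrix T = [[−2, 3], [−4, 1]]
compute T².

[[−8, −3], [4, −11]]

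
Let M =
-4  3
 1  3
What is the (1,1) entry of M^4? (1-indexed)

364

M^2 = [[19, -3], [-1, 12]]
M^3 = [[-79, 48], [16, 33]]
M^4 = [[364, -93], [-31, 147]]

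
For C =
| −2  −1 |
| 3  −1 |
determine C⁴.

C² = [[1, 3], [−9, −2]]
C³ = [[7, −4], [12, 11]]
C⁴ = [[−26, −3], [9, −23]]

[[−26, −3], [9, −23]]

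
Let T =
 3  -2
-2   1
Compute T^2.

[[13, -8], [-8, 5]]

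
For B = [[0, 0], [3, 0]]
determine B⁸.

B is strictly triangular, hence nilpotent: B² = 0, so B⁸ = 0.

[[0, 0], [0, 0]]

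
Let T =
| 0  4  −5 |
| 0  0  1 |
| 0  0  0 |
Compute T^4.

T is strictly triangular, hence nilpotent: T^3 = 0, so T^4 = 0.

[[0, 0, 0], [0, 0, 0], [0, 0, 0]]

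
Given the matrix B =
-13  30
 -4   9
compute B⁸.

[[39361, -98400], [13120, -32799]]

tr B = -4 and det B = 3, so the characteristic polynomial is λ² − (-4)λ + (3) with roots -1 and -3.
Eigenvectors give P = [[-5, -3], [-2, -1]] with P⁻¹ = [[1, -3], [-2, 5]], and B = P·diag(-1, -3)·P⁻¹.
Then B⁸ = P·diag(1, 6561)·P⁻¹ = [[-5, -19683], [-2, -6561]] · [[1, -3], [-2, 5]] = [[39361, -98400], [13120, -32799]].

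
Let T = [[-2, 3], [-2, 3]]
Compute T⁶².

T² = T (a projection; rank 1, trace 1), so T⁶² = T.

[[-2, 3], [-2, 3]]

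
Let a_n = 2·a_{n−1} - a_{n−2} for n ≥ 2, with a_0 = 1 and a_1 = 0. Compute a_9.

-8

With companion matrix C = [[2, -1], [1, 0]], [a_n, a_{n−1}]ᵀ = C·[a_{n−1}, a_{n−2}]ᵀ, so [a_9, a_8]ᵀ = C^8·[a_1, a_0]ᵀ.
C^8 = [[9, -8], [8, -7]], giving [a_9, a_8]ᵀ = [[-8], [-7]].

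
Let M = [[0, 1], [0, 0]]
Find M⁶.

[[0, 0], [0, 0]]

M is strictly triangular, hence nilpotent: M² = 0, so M⁶ = 0.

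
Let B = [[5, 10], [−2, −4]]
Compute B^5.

[[5, 10], [−2, −4]]

B² = B (a projection; rank 1, trace 1), so B^5 = B.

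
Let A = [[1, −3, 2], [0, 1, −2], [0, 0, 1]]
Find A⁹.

A = I + N where N = [[0, −3, 2], [0, 0, −2], [0, 0, 0]] is strictly upper-triangular, so N³ = 0.
(I + N)⁹ = I + 9·N + 36·N² = [[1, −27, 234], [0, 1, −18], [0, 0, 1]].

[[1, −27, 234], [0, 1, −18], [0, 0, 1]]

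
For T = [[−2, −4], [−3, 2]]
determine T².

[[16, 0], [0, 16]]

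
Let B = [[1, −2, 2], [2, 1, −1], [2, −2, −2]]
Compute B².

[[1, −8, 0], [2, −1, 5], [−6, −2, 10]]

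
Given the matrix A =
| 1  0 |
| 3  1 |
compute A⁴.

[[1, 0], [12, 1]]

A = I + N where N = [[0, 0], [3, 0]] is strictly lower-triangular, so N² = 0.
(I + N)⁴ = I + 4·N = [[1, 0], [12, 1]].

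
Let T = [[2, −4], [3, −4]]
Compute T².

[[−8, 8], [−6, 4]]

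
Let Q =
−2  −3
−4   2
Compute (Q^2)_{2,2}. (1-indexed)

16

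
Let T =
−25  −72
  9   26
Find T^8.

tr T = 1 and det T = −2, so the characteristic polynomial is λ² − (1)λ + (−2) with roots −1 and 2.
Eigenvectors give P = [[3, −8], [−1, 3]] with P⁻¹ = [[3, 8], [1, 3]], and T = P·diag(−1, 2)·P⁻¹.
Then T^8 = P·diag(1, 256)·P⁻¹ = [[3, −2048], [−1, 768]] · [[3, 8], [1, 3]] = [[−2039, −6120], [765, 2296]].

[[−2039, −6120], [765, 2296]]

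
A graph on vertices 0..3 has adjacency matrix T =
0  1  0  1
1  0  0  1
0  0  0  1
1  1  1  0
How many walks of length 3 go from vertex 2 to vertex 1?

The number of length-3 walks from vertex 2 to vertex 1 is entry (2,1) of T³, where T is the adjacency matrix.
T² = [[2, 1, 1, 1], [1, 2, 1, 1], [1, 1, 1, 0], [1, 1, 0, 3]]
T³ = [[2, 3, 1, 4], [3, 2, 1, 4], [1, 1, 0, 3], [4, 4, 3, 2]]

1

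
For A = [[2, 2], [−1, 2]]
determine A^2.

[[2, 8], [−4, 2]]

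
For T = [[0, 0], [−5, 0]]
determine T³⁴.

T is strictly triangular, hence nilpotent: T² = 0, so T³⁴ = 0.

[[0, 0], [0, 0]]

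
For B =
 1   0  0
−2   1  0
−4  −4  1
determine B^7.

B = I + N where N = [[0, 0, 0], [−2, 0, 0], [−4, −4, 0]] is strictly lower-triangular, so N^3 = 0.
(I + N)^7 = I + 7·N + 21·N^2 = [[1, 0, 0], [−14, 1, 0], [140, −28, 1]].

[[1, 0, 0], [−14, 1, 0], [140, −28, 1]]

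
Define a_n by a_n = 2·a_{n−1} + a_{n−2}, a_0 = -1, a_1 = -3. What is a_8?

With companion matrix T = [[2, 1], [1, 0]], [a_n, a_{n−1}]ᵀ = T·[a_{n−1}, a_{n−2}]ᵀ, so [a_8, a_7]ᵀ = T⁷·[a_1, a_0]ᵀ.
T⁷ = [[408, 169], [169, 70]], giving [a_8, a_7]ᵀ = [[-1393], [-577]].

-1393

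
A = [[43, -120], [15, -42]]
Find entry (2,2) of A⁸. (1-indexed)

tr A = 1 and det A = -6, so the characteristic polynomial is λ² − (1)λ + (-6) with roots -2 and 3.
Eigenvectors give P = [[-8, 3], [-3, 1]] with P⁻¹ = [[1, -3], [3, -8]], and A = P·diag(-2, 3)·P⁻¹.
Then A⁸ = P·diag(256, 6561)·P⁻¹ = [[-2048, 19683], [-768, 6561]] · [[1, -3], [3, -8]] = [[57001, -151320], [18915, -50184]].

-50184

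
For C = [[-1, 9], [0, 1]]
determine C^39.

C² = I (check: tr C = 0 and det C = -1), so C^39 = C since 39 is odd.

[[-1, 9], [0, 1]]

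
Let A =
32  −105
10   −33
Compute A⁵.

[[1682, −5775], [550, −1893]]

tr A = −1 and det A = −6, so the characteristic polynomial is λ² − (−1)λ + (−6) with roots −3 and 2.
Eigenvectors give P = [[3, 7], [1, 2]] with P⁻¹ = [[−2, 7], [1, −3]], and A = P·diag(−3, 2)·P⁻¹.
Then A⁵ = P·diag(−243, 32)·P⁻¹ = [[−729, 224], [−243, 64]] · [[−2, 7], [1, −3]] = [[1682, −5775], [550, −1893]].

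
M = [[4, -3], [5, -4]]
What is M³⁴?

[[1, 0], [0, 1]]

M² = I (check: tr M = 0 and det M = -1), so M³⁴ = I since 34 is even.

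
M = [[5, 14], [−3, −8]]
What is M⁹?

[[3065, 7154], [−1533, −3578]]

tr M = −3 and det M = 2, so the characteristic polynomial is λ² − (−3)λ + (2) with roots −1 and −2.
Eigenvectors give P = [[7, −2], [−3, 1]] with P⁻¹ = [[1, 2], [3, 7]], and M = P·diag(−1, −2)·P⁻¹.
Then M⁹ = P·diag(−1, −512)·P⁻¹ = [[−7, 1024], [3, −512]] · [[1, 2], [3, 7]] = [[3065, 7154], [−1533, −3578]].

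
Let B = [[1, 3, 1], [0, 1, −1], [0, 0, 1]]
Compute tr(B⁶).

B = I + N where N = [[0, 3, 1], [0, 0, −1], [0, 0, 0]] is strictly upper-triangular, so N³ = 0.
(I + N)⁶ = I + 6·N + 15·N² = [[1, 18, −39], [0, 1, −6], [0, 0, 1]].

3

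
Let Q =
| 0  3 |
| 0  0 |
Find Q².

Q is strictly triangular, hence nilpotent: Q² = 0, so Q² = 0.

[[0, 0], [0, 0]]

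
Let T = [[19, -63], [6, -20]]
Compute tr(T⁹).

-511

tr T = -1 and det T = -2, so the characteristic polynomial is λ² − (-1)λ + (-2) with roots -2 and 1.
Eigenvectors give P = [[-3, -7], [-1, -2]] with P⁻¹ = [[2, -7], [-1, 3]], and T = P·diag(-2, 1)·P⁻¹.
Then T⁹ = P·diag(-512, 1)·P⁻¹ = [[1536, -7], [512, -2]] · [[2, -7], [-1, 3]] = [[3079, -10773], [1026, -3590]].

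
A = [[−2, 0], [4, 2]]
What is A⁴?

tr A = 0 and det A = −4, so the characteristic polynomial is λ² − (0)λ + (−4) with roots −2 and 2.
Eigenvectors give P = [[−1, 0], [1, 1]] with P⁻¹ = [[−1, 0], [1, 1]], and A = P·diag(−2, 2)·P⁻¹.
Then A⁴ = P·diag(16, 16)·P⁻¹ = [[−16, 0], [16, 16]] · [[−1, 0], [1, 1]] = [[16, 0], [0, 16]].

[[16, 0], [0, 16]]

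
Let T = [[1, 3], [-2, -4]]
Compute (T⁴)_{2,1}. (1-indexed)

tr T = -3 and det T = 2, so the characteristic polynomial is λ² − (-3)λ + (2) with roots -2 and -1.
Eigenvectors give P = [[-1, 3], [1, -2]] with P⁻¹ = [[2, 3], [1, 1]], and T = P·diag(-2, -1)·P⁻¹.
Then T⁴ = P·diag(16, 1)·P⁻¹ = [[-16, 3], [16, -2]] · [[2, 3], [1, 1]] = [[-29, -45], [30, 46]].

30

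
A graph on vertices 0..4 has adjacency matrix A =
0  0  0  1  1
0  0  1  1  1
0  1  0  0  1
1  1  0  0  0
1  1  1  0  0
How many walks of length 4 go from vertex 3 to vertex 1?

3

The number of length-4 walks from vertex 3 to vertex 1 is entry (3,1) of A^4, where A is the adjacency matrix.
A^2 = [[2, 2, 1, 0, 0], [2, 3, 1, 0, 1], [1, 1, 2, 1, 1], [0, 0, 1, 2, 2], [0, 1, 1, 2, 3]]
A^3 = [[0, 1, 2, 4, 5], [1, 2, 4, 5, 6], [2, 4, 2, 2, 4], [4, 5, 2, 0, 1], [5, 6, 4, 1, 2]]
A^4 = [[9, 11, 6, 1, 3], [11, 15, 8, 3, 7], [6, 8, 8, 6, 8], [1, 3, 6, 9, 11], [3, 7, 8, 11, 15]]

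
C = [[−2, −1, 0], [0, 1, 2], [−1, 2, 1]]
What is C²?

[[4, 1, −2], [−2, 5, 4], [1, 5, 5]]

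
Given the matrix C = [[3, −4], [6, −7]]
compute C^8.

[[−13119, 13120], [−19680, 19681]]

tr C = −4 and det C = 3, so the characteristic polynomial is λ² − (−4)λ + (3) with roots −3 and −1.
Eigenvectors give P = [[−2, 1], [−3, 1]] with P⁻¹ = [[1, −1], [3, −2]], and C = P·diag(−3, −1)·P⁻¹.
Then C^8 = P·diag(6561, 1)·P⁻¹ = [[−13122, 1], [−19683, 1]] · [[1, −1], [3, −2]] = [[−13119, 13120], [−19680, 19681]].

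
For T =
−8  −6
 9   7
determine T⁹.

tr T = −1 and det T = −2, so the characteristic polynomial is λ² − (−1)λ + (−2) with roots −2 and 1.
Eigenvectors give P = [[−1, −2], [1, 3]] with P⁻¹ = [[−3, −2], [1, 1]], and T = P·diag(−2, 1)·P⁻¹.
Then T⁹ = P·diag(−512, 1)·P⁻¹ = [[512, −2], [−512, 3]] · [[−3, −2], [1, 1]] = [[−1538, −1026], [1539, 1027]].

[[−1538, −1026], [1539, 1027]]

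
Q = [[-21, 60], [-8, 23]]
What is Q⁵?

[[-1221, 3660], [-488, 1463]]

tr Q = 2 and det Q = -3, so the characteristic polynomial is λ² − (2)λ + (-3) with roots -1 and 3.
Eigenvectors give P = [[3, -5], [1, -2]] with P⁻¹ = [[2, -5], [1, -3]], and Q = P·diag(-1, 3)·P⁻¹.
Then Q⁵ = P·diag(-1, 243)·P⁻¹ = [[-3, -1215], [-1, -486]] · [[2, -5], [1, -3]] = [[-1221, 3660], [-488, 1463]].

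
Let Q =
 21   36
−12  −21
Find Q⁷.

[[15309, 26244], [−8748, −15309]]

tr Q = 0 and det Q = −9, so the characteristic polynomial is λ² − (0)λ + (−9) with roots −3 and 3.
Eigenvectors give P = [[−3, −2], [2, 1]] with P⁻¹ = [[1, 2], [−2, −3]], and Q = P·diag(−3, 3)·P⁻¹.
Then Q⁷ = P·diag(−2187, 2187)·P⁻¹ = [[6561, −4374], [−4374, 2187]] · [[1, 2], [−2, −3]] = [[15309, 26244], [−8748, −15309]].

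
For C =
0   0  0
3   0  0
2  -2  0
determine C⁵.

C is strictly triangular, hence nilpotent: C³ = 0, so C⁵ = 0.

[[0, 0, 0], [0, 0, 0], [0, 0, 0]]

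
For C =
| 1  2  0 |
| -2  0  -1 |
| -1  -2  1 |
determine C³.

[[-5, -2, -4], [4, 0, 1], [7, -2, 7]]

C² = [[-3, 2, -2], [-1, -2, -1], [2, -4, 3]]
C³ = [[-5, -2, -4], [4, 0, 1], [7, -2, 7]]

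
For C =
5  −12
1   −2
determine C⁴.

[[61, −180], [15, −44]]

tr C = 3 and det C = 2, so the characteristic polynomial is λ² − (3)λ + (2) with roots 1 and 2.
Eigenvectors give P = [[−3, 4], [−1, 1]] with P⁻¹ = [[1, −4], [1, −3]], and C = P·diag(1, 2)·P⁻¹.
Then C⁴ = P·diag(1, 16)·P⁻¹ = [[−3, 64], [−1, 16]] · [[1, −4], [1, −3]] = [[61, −180], [15, −44]].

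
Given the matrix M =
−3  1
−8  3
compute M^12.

M² = I (check: tr M = 0 and det M = −1), so M^12 = I since 12 is even.

[[1, 0], [0, 1]]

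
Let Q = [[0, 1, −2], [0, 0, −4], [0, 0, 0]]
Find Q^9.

Q is strictly triangular, hence nilpotent: Q^3 = 0, so Q^9 = 0.

[[0, 0, 0], [0, 0, 0], [0, 0, 0]]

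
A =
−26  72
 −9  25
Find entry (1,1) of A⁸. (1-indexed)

2296

tr A = −1 and det A = −2, so the characteristic polynomial is λ² − (−1)λ + (−2) with roots −2 and 1.
Eigenvectors give P = [[−3, −8], [−1, −3]] with P⁻¹ = [[−3, 8], [1, −3]], and A = P·diag(−2, 1)·P⁻¹.
Then A⁸ = P·diag(256, 1)·P⁻¹ = [[−768, −8], [−256, −3]] · [[−3, 8], [1, −3]] = [[2296, −6120], [765, −2039]].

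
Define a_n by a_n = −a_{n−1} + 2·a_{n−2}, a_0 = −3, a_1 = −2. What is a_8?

With companion matrix B = [[−1, 2], [1, 0]], [a_n, a_{n−1}]ᵀ = B·[a_{n−1}, a_{n−2}]ᵀ, so [a_8, a_7]ᵀ = B^7·[a_1, a_0]ᵀ.
B^7 = [[−85, 86], [43, −42]], giving [a_8, a_7]ᵀ = [[−88], [40]].

−88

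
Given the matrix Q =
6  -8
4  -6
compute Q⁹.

[[1536, -2048], [1024, -1536]]

tr Q = 0 and det Q = -4, so the characteristic polynomial is λ² − (0)λ + (-4) with roots -2 and 2.
Eigenvectors give P = [[1, 2], [1, 1]] with P⁻¹ = [[-1, 2], [1, -1]], and Q = P·diag(-2, 2)·P⁻¹.
Then Q⁹ = P·diag(-512, 512)·P⁻¹ = [[-512, 1024], [-512, 512]] · [[-1, 2], [1, -1]] = [[1536, -2048], [1024, -1536]].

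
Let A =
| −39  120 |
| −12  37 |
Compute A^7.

[[−21879, 65640], [−6564, 19693]]

tr A = −2 and det A = −3, so the characteristic polynomial is λ² − (−2)λ + (−3) with roots −3 and 1.
Eigenvectors give P = [[10, 3], [3, 1]] with P⁻¹ = [[1, −3], [−3, 10]], and A = P·diag(−3, 1)·P⁻¹.
Then A^7 = P·diag(−2187, 1)·P⁻¹ = [[−21870, 3], [−6561, 1]] · [[1, −3], [−3, 10]] = [[−21879, 65640], [−6564, 19693]].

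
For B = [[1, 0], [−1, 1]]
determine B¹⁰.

[[1, 0], [−10, 1]]

B = I + N where N = [[0, 0], [−1, 0]] is strictly lower-triangular, so N² = 0.
(I + N)¹⁰ = I + 10·N = [[1, 0], [−10, 1]].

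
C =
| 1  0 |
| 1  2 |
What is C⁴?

tr C = 3 and det C = 2, so the characteristic polynomial is λ² − (3)λ + (2) with roots 2 and 1.
Eigenvectors give P = [[0, −1], [1, 1]] with P⁻¹ = [[1, 1], [−1, 0]], and C = P·diag(2, 1)·P⁻¹.
Then C⁴ = P·diag(16, 1)·P⁻¹ = [[0, −1], [16, 1]] · [[1, 1], [−1, 0]] = [[1, 0], [15, 16]].

[[1, 0], [15, 16]]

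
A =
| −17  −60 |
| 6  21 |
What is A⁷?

[[−19673, −65580], [6558, 21861]]

tr A = 4 and det A = 3, so the characteristic polynomial is λ² − (4)λ + (3) with roots 3 and 1.
Eigenvectors give P = [[−3, −10], [1, 3]] with P⁻¹ = [[3, 10], [−1, −3]], and A = P·diag(3, 1)·P⁻¹.
Then A⁷ = P·diag(2187, 1)·P⁻¹ = [[−6561, −10], [2187, 3]] · [[3, 10], [−1, −3]] = [[−19673, −65580], [6558, 21861]].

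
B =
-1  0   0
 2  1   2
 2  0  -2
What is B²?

[[1, 0, 0], [4, 1, -2], [-6, 0, 4]]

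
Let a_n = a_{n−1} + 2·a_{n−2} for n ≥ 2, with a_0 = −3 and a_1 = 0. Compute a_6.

With companion matrix B = [[1, 2], [1, 0]], [a_n, a_{n−1}]ᵀ = B·[a_{n−1}, a_{n−2}]ᵀ, so [a_6, a_5]ᵀ = B⁵·[a_1, a_0]ᵀ.
B⁵ = [[21, 22], [11, 10]], giving [a_6, a_5]ᵀ = [[−66], [−30]].

−66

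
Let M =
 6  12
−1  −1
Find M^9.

tr M = 5 and det M = 6, so the characteristic polynomial is λ² − (5)λ + (6) with roots 3 and 2.
Eigenvectors give P = [[4, −3], [−1, 1]] with P⁻¹ = [[1, 3], [1, 4]], and M = P·diag(3, 2)·P⁻¹.
Then M^9 = P·diag(19683, 512)·P⁻¹ = [[78732, −1536], [−19683, 512]] · [[1, 3], [1, 4]] = [[77196, 230052], [−19171, −57001]].

[[77196, 230052], [−19171, −57001]]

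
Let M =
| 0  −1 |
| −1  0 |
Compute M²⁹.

M² = I (check: tr M = 0 and det M = −1), so M²⁹ = M since 29 is odd.

[[0, −1], [−1, 0]]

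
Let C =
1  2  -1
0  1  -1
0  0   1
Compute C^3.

[[1, 6, -9], [0, 1, -3], [0, 0, 1]]

C = I + N where N = [[0, 2, -1], [0, 0, -1], [0, 0, 0]] is strictly upper-triangular, so N^3 = 0.
(I + N)^3 = I + 3·N + 3·N^2 = [[1, 6, -9], [0, 1, -3], [0, 0, 1]].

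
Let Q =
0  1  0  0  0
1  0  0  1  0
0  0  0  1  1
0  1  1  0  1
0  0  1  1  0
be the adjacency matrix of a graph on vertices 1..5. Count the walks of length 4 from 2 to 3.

5

The number of length-4 walks from vertex 2 to vertex 3 is entry (2,3) of Q⁴, where Q is the adjacency matrix.
Q² = [[1, 0, 0, 1, 0], [0, 2, 1, 0, 1], [0, 1, 2, 1, 1], [1, 0, 1, 3, 1], [0, 1, 1, 1, 2]]
Q³ = [[0, 2, 1, 0, 1], [2, 0, 1, 4, 1], [1, 1, 2, 4, 3], [0, 4, 4, 2, 4], [1, 1, 3, 4, 2]]
Q⁴ = [[2, 0, 1, 4, 1], [0, 6, 5, 2, 5], [1, 5, 7, 6, 6], [4, 2, 6, 12, 6], [1, 5, 6, 6, 7]]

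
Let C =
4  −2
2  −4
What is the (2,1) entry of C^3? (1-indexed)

C^2 = [[12, 0], [0, 12]]
C^3 = [[48, −24], [24, −48]]

24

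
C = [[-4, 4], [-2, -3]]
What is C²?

[[8, -28], [14, 1]]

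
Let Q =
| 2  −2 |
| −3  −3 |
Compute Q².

[[10, 2], [3, 15]]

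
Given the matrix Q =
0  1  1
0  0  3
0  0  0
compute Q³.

Q is strictly triangular, hence nilpotent: Q³ = 0, so Q³ = 0.

[[0, 0, 0], [0, 0, 0], [0, 0, 0]]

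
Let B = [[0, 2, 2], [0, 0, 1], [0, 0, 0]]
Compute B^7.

[[0, 0, 0], [0, 0, 0], [0, 0, 0]]

B is strictly triangular, hence nilpotent: B^3 = 0, so B^7 = 0.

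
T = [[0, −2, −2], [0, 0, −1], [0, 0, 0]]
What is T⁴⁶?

[[0, 0, 0], [0, 0, 0], [0, 0, 0]]

T is strictly triangular, hence nilpotent: T³ = 0, so T⁴⁶ = 0.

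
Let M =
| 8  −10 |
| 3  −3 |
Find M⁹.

[[115538, −191710], [57513, −95343]]

tr M = 5 and det M = 6, so the characteristic polynomial is λ² − (5)λ + (6) with roots 2 and 3.
Eigenvectors give P = [[−5, 2], [−3, 1]] with P⁻¹ = [[1, −2], [3, −5]], and M = P·diag(2, 3)·P⁻¹.
Then M⁹ = P·diag(512, 19683)·P⁻¹ = [[−2560, 39366], [−1536, 19683]] · [[1, −2], [3, −5]] = [[115538, −191710], [57513, −95343]].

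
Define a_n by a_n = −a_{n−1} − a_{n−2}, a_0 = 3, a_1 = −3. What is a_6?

3

With companion matrix T = [[−1, −1], [1, 0]], [a_n, a_{n−1}]ᵀ = T·[a_{n−1}, a_{n−2}]ᵀ, so [a_6, a_5]ᵀ = T⁵·[a_1, a_0]ᵀ.
T⁵ = [[0, 1], [−1, −1]], giving [a_6, a_5]ᵀ = [[3], [0]].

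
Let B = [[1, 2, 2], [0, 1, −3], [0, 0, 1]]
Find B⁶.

[[1, 12, −78], [0, 1, −18], [0, 0, 1]]

B = I + N where N = [[0, 2, 2], [0, 0, −3], [0, 0, 0]] is strictly upper-triangular, so N³ = 0.
(I + N)⁶ = I + 6·N + 15·N² = [[1, 12, −78], [0, 1, −18], [0, 0, 1]].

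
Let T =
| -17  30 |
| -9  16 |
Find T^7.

[[-773, 1290], [-387, 646]]

tr T = -1 and det T = -2, so the characteristic polynomial is λ² − (-1)λ + (-2) with roots -2 and 1.
Eigenvectors give P = [[2, -5], [1, -3]] with P⁻¹ = [[3, -5], [1, -2]], and T = P·diag(-2, 1)·P⁻¹.
Then T^7 = P·diag(-128, 1)·P⁻¹ = [[-256, -5], [-128, -3]] · [[3, -5], [1, -2]] = [[-773, 1290], [-387, 646]].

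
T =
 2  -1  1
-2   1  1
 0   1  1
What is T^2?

[[6, -2, 2], [-6, 4, 0], [-2, 2, 2]]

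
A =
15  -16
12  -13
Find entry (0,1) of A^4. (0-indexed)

-320

tr A = 2 and det A = -3, so the characteristic polynomial is λ² − (2)λ + (-3) with roots -1 and 3.
Eigenvectors give P = [[1, 4], [1, 3]] with P⁻¹ = [[-3, 4], [1, -1]], and A = P·diag(-1, 3)·P⁻¹.
Then A^4 = P·diag(1, 81)·P⁻¹ = [[1, 324], [1, 243]] · [[-3, 4], [1, -1]] = [[321, -320], [240, -239]].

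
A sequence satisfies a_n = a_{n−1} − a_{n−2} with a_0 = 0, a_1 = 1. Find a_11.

−1

With companion matrix T = [[1, −1], [1, 0]], [a_n, a_{n−1}]ᵀ = T·[a_{n−1}, a_{n−2}]ᵀ, so [a_11, a_10]ᵀ = T¹⁰·[a_1, a_0]ᵀ.
T¹⁰ = [[−1, 1], [−1, 0]], giving [a_11, a_10]ᵀ = [[−1], [−1]].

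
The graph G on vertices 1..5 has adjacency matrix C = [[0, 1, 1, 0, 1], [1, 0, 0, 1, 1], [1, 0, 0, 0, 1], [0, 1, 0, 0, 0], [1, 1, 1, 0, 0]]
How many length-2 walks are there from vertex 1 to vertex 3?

1

The number of length-2 walks from vertex 1 to vertex 3 is entry (1,3) of C², where C is the adjacency matrix.
C² = [[3, 1, 1, 1, 2], [1, 3, 2, 0, 1], [1, 2, 2, 0, 1], [1, 0, 0, 1, 1], [2, 1, 1, 1, 3]]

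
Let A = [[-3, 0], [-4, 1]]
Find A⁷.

[[-2187, 0], [-2188, 1]]

tr A = -2 and det A = -3, so the characteristic polynomial is λ² − (-2)λ + (-3) with roots 1 and -3.
Eigenvectors give P = [[0, 1], [1, 1]] with P⁻¹ = [[-1, 1], [1, 0]], and A = P·diag(1, -3)·P⁻¹.
Then A⁷ = P·diag(1, -2187)·P⁻¹ = [[0, -2187], [1, -2187]] · [[-1, 1], [1, 0]] = [[-2187, 0], [-2188, 1]].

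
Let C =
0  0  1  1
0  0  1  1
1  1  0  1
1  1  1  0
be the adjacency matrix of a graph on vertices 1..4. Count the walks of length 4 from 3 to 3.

The number of length-4 walks from vertex 3 to vertex 3 is entry (3,3) of C^4, where C is the adjacency matrix.
C^2 = [[2, 2, 1, 1], [2, 2, 1, 1], [1, 1, 3, 2], [1, 1, 2, 3]]
C^3 = [[2, 2, 5, 5], [2, 2, 5, 5], [5, 5, 4, 5], [5, 5, 5, 4]]
C^4 = [[10, 10, 9, 9], [10, 10, 9, 9], [9, 9, 15, 14], [9, 9, 14, 15]]

15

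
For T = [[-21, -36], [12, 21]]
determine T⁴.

tr T = 0 and det T = -9, so the characteristic polynomial is λ² − (0)λ + (-9) with roots -3 and 3.
Eigenvectors give P = [[-2, 3], [1, -2]] with P⁻¹ = [[-2, -3], [-1, -2]], and T = P·diag(-3, 3)·P⁻¹.
Then T⁴ = P·diag(81, 81)·P⁻¹ = [[-162, 243], [81, -162]] · [[-2, -3], [-1, -2]] = [[81, 0], [0, 81]].

[[81, 0], [0, 81]]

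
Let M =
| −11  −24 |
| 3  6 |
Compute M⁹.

tr M = −5 and det M = 6, so the characteristic polynomial is λ² − (−5)λ + (6) with roots −3 and −2.
Eigenvectors give P = [[−3, −8], [1, 3]] with P⁻¹ = [[−3, −8], [1, 3]], and M = P·diag(−3, −2)·P⁻¹.
Then M⁹ = P·diag(−19683, −512)·P⁻¹ = [[59049, 4096], [−19683, −1536]] · [[−3, −8], [1, 3]] = [[−173051, −460104], [57513, 152856]].

[[−173051, −460104], [57513, 152856]]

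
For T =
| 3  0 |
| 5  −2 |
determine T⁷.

[[2187, 0], [2315, −128]]

tr T = 1 and det T = −6, so the characteristic polynomial is λ² − (1)λ + (−6) with roots 3 and −2.
Eigenvectors give P = [[1, 0], [1, −1]] with P⁻¹ = [[1, 0], [1, −1]], and T = P·diag(3, −2)·P⁻¹.
Then T⁷ = P·diag(2187, −128)·P⁻¹ = [[2187, 0], [2187, 128]] · [[1, 0], [1, −1]] = [[2187, 0], [2315, −128]].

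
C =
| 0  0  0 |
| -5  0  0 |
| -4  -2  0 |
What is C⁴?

[[0, 0, 0], [0, 0, 0], [0, 0, 0]]

C is strictly triangular, hence nilpotent: C³ = 0, so C⁴ = 0.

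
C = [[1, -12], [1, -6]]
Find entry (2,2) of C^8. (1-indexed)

25476

tr C = -5 and det C = 6, so the characteristic polynomial is λ² − (-5)λ + (6) with roots -2 and -3.
Eigenvectors give P = [[4, 3], [1, 1]] with P⁻¹ = [[1, -3], [-1, 4]], and C = P·diag(-2, -3)·P⁻¹.
Then C^8 = P·diag(256, 6561)·P⁻¹ = [[1024, 19683], [256, 6561]] · [[1, -3], [-1, 4]] = [[-18659, 75660], [-6305, 25476]].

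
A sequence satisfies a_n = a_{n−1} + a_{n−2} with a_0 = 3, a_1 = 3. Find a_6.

39

With companion matrix T = [[1, 1], [1, 0]], [a_n, a_{n−1}]ᵀ = T·[a_{n−1}, a_{n−2}]ᵀ, so [a_6, a_5]ᵀ = T⁵·[a_1, a_0]ᵀ.
T⁵ = [[8, 5], [5, 3]], giving [a_6, a_5]ᵀ = [[39], [24]].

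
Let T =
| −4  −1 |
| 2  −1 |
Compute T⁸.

[[12866, 6305], [−12610, −6049]]

tr T = −5 and det T = 6, so the characteristic polynomial is λ² − (−5)λ + (6) with roots −3 and −2.
Eigenvectors give P = [[1, 1], [−1, −2]] with P⁻¹ = [[2, 1], [−1, −1]], and T = P·diag(−3, −2)·P⁻¹.
Then T⁸ = P·diag(6561, 256)·P⁻¹ = [[6561, 256], [−6561, −512]] · [[2, 1], [−1, −1]] = [[12866, 6305], [−12610, −6049]].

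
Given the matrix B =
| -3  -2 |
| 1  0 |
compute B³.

tr B = -3 and det B = 2, so the characteristic polynomial is λ² − (-3)λ + (2) with roots -2 and -1.
Eigenvectors give P = [[2, -1], [-1, 1]] with P⁻¹ = [[1, 1], [1, 2]], and B = P·diag(-2, -1)·P⁻¹.
Then B³ = P·diag(-8, -1)·P⁻¹ = [[-16, 1], [8, -1]] · [[1, 1], [1, 2]] = [[-15, -14], [7, 6]].

[[-15, -14], [7, 6]]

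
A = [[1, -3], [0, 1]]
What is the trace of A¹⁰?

2

A = I + N where N = [[0, -3], [0, 0]] is strictly upper-triangular, so N² = 0.
(I + N)¹⁰ = I + 10·N = [[1, -30], [0, 1]].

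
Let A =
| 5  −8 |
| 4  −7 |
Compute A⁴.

tr A = −2 and det A = −3, so the characteristic polynomial is λ² − (−2)λ + (−3) with roots −3 and 1.
Eigenvectors give P = [[−1, −2], [−1, −1]] with P⁻¹ = [[1, −2], [−1, 1]], and A = P·diag(−3, 1)·P⁻¹.
Then A⁴ = P·diag(81, 1)·P⁻¹ = [[−81, −2], [−81, −1]] · [[1, −2], [−1, 1]] = [[−79, 160], [−80, 161]].

[[−79, 160], [−80, 161]]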